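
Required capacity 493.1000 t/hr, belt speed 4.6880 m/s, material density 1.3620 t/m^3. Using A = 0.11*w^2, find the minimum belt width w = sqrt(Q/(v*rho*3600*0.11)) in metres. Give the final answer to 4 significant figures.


A_req = 493.1000 / (4.6880 * 1.3620 * 3600) = 0.021452 m^2
w = sqrt(0.021452 / 0.11)
w = 0.4416 m


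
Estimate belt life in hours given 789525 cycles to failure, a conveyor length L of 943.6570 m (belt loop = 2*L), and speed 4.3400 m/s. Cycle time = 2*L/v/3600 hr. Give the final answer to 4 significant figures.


cycle_time = 2 * 943.6570 / 4.3400 / 3600 = 0.120796 hr
life = 789525 * 0.120796 = 95370 hours


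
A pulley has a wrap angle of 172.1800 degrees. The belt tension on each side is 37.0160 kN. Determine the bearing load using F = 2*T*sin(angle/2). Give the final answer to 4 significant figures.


F = 2 * 37.0160 * sin(172.1800/2 deg)
F = 73.86 kN


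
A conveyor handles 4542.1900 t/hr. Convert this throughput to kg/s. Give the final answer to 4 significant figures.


m_dot = 4542.1900 * 1000 / 3600
m_dot = 1262 kg/s


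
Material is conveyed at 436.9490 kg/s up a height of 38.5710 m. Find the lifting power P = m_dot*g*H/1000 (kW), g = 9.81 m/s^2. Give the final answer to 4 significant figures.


P = 436.9490 * 9.81 * 38.5710 / 1000
P = 165.3 kW


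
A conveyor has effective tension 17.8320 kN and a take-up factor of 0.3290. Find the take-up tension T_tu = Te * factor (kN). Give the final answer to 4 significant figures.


T_tu = 17.8320 * 0.3290
T_tu = 5.867 kN


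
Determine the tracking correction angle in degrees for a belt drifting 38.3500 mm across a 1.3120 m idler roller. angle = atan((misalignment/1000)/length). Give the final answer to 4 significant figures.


misalign_m = 38.3500 / 1000 = 0.038350 m
angle = atan(0.038350 / 1.3120)
angle = 1.674 deg


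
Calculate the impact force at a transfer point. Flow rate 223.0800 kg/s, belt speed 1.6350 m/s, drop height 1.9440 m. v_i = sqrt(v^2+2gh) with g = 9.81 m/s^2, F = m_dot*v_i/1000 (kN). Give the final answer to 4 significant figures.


v_i = sqrt(1.6350^2 + 2*9.81*1.9440) = 6.38862 m/s
F = 223.0800 * 6.38862 / 1000
F = 1.425 kN


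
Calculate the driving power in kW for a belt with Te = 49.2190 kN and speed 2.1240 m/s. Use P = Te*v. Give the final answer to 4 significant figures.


P = Te * v = 49.2190 * 2.1240
P = 104.5 kW


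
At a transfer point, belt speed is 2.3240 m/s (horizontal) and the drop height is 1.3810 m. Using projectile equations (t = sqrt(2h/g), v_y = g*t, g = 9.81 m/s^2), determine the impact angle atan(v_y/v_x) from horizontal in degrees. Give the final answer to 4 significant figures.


t = sqrt(2*1.3810/9.81) = 0.530612 s
v_y = 9.81 * 0.530612 = 5.2053 m/s
angle = atan(5.2053 / 2.3240) = 65.94 deg


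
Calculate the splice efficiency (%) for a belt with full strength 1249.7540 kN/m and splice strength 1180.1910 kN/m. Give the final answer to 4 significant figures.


Eff = 1180.1910 / 1249.7540 * 100
Eff = 94.43 %


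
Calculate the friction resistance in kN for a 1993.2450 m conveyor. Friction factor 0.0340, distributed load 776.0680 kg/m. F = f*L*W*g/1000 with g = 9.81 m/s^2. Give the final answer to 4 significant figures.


F = 0.0340 * 1993.2450 * 776.0680 * 9.81 / 1000
F = 516.0 kN


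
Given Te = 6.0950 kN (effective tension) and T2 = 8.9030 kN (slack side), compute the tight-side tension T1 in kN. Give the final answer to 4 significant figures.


T1 = Te + T2 = 6.0950 + 8.9030
T1 = 15.00 kN


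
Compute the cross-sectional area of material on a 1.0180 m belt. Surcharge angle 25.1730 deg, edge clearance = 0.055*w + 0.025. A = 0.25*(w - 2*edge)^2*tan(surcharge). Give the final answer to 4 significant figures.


edge = 0.055*1.0180 + 0.025 = 0.08099 m
ew = 1.0180 - 2*0.08099 = 0.85602 m
A = 0.25 * 0.85602^2 * tan(25.1730 deg)
A = 0.08610 m^2


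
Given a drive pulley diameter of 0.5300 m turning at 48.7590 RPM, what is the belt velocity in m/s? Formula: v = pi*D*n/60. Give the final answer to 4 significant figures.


v = pi * 0.5300 * 48.7590 / 60
v = 1.353 m/s


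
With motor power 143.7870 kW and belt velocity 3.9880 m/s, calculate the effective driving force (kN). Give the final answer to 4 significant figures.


Te = P / v = 143.7870 / 3.9880
Te = 36.05 kN


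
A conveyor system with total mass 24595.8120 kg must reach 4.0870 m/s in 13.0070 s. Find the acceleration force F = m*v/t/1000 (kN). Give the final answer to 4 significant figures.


F = 24595.8120 * 4.0870 / 13.0070 / 1000
F = 7.728 kN


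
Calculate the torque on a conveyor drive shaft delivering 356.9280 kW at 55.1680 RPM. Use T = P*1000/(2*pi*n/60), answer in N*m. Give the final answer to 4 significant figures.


omega = 2*pi*55.1680/60 = 5.77718 rad/s
T = 356.9280*1000 / 5.77718
T = 61780 N*m


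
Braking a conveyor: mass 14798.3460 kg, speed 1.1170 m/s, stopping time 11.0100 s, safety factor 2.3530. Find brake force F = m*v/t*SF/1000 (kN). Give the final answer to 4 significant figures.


F = 14798.3460 * 1.1170 / 11.0100 * 2.3530 / 1000
F = 3.533 kN


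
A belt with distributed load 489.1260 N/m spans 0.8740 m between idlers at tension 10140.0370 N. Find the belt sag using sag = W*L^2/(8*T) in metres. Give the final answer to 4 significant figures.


sag = 489.1260 * 0.8740^2 / (8 * 10140.0370)
sag = 0.004606 m


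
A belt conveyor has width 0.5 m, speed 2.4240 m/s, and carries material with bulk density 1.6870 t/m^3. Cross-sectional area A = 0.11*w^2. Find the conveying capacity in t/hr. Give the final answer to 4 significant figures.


A = 0.11 * 0.5^2 = 0.0275 m^2
C = 0.0275 * 2.4240 * 1.6870 * 3600
C = 404.8 t/hr


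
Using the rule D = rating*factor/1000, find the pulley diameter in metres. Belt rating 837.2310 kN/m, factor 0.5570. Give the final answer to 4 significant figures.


D = 837.2310 * 0.5570 / 1000
D = 0.4663 m


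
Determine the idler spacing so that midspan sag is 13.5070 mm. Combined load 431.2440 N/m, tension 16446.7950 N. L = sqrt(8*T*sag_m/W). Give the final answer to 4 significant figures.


sag = 13.5070/1000 = 0.013507 m
L = sqrt(8 * 16446.7950 * 0.013507 / 431.2440)
L = 2.030 m


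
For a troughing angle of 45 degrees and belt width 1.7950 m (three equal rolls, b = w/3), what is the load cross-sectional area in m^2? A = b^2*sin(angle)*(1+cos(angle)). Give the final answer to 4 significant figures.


b = 1.7950/3 = 0.598333 m
A = 0.598333^2 * sin(45 deg) * (1 + cos(45 deg))
A = 0.4321 m^2


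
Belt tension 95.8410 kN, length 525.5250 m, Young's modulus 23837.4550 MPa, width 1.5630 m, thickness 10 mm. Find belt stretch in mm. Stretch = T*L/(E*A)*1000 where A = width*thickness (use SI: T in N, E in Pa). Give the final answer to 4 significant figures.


A = 1.5630 * 0.01 = 0.01563 m^2
Stretch = 95.8410*1000 * 525.5250 / (23837.4550e6 * 0.01563) * 1000
Stretch = 135.2 mm


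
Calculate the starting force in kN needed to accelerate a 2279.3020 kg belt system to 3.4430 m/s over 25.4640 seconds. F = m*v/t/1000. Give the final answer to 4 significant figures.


F = 2279.3020 * 3.4430 / 25.4640 / 1000
F = 0.3082 kN


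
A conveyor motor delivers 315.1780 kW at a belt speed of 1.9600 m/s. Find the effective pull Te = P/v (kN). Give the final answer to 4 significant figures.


Te = P / v = 315.1780 / 1.9600
Te = 160.8 kN


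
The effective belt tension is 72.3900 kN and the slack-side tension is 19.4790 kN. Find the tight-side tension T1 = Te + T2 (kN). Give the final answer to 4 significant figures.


T1 = Te + T2 = 72.3900 + 19.4790
T1 = 91.87 kN


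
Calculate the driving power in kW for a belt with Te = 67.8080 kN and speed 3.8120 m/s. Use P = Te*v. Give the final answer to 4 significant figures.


P = Te * v = 67.8080 * 3.8120
P = 258.5 kW


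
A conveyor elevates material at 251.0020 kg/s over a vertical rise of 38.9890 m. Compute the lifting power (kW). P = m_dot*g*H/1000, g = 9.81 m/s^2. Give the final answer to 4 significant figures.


P = 251.0020 * 9.81 * 38.9890 / 1000
P = 96.00 kW


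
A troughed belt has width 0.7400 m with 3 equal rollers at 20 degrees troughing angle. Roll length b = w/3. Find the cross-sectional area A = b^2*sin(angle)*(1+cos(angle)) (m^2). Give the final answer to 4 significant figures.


b = 0.7400/3 = 0.246667 m
A = 0.246667^2 * sin(20 deg) * (1 + cos(20 deg))
A = 0.04037 m^2


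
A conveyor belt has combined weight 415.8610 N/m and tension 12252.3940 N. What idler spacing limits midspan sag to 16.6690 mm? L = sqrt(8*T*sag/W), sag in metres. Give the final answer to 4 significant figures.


sag = 16.6690/1000 = 0.016669 m
L = sqrt(8 * 12252.3940 * 0.016669 / 415.8610)
L = 1.982 m


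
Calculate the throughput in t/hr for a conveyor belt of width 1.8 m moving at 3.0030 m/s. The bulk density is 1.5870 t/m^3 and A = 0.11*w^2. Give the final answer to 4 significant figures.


A = 0.11 * 1.8^2 = 0.3564 m^2
C = 0.3564 * 3.0030 * 1.5870 * 3600
C = 6115 t/hr


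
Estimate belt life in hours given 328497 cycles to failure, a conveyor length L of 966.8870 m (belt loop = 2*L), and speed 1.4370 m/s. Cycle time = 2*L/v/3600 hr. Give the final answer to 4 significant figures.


cycle_time = 2 * 966.8870 / 1.4370 / 3600 = 0.373806 hr
life = 328497 * 0.373806 = 122800 hours


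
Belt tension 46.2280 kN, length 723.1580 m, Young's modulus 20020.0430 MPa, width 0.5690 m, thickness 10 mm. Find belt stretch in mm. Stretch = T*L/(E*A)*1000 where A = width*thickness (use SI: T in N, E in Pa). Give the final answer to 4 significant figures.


A = 0.5690 * 0.01 = 0.00569 m^2
Stretch = 46.2280*1000 * 723.1580 / (20020.0430e6 * 0.00569) * 1000
Stretch = 293.5 mm


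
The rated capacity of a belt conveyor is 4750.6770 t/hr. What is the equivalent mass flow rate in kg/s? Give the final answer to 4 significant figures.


m_dot = 4750.6770 * 1000 / 3600
m_dot = 1320 kg/s


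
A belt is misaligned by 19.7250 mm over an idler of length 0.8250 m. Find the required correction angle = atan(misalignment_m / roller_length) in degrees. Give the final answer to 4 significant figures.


misalign_m = 19.7250 / 1000 = 0.019725 m
angle = atan(0.019725 / 0.8250)
angle = 1.370 deg


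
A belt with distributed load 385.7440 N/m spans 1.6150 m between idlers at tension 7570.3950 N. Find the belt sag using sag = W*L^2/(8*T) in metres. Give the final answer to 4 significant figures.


sag = 385.7440 * 1.6150^2 / (8 * 7570.3950)
sag = 0.01661 m


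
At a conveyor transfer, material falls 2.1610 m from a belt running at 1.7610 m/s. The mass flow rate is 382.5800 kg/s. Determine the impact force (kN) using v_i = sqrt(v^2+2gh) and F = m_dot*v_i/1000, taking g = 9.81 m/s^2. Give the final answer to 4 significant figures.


v_i = sqrt(1.7610^2 + 2*9.81*2.1610) = 6.74536 m/s
F = 382.5800 * 6.74536 / 1000
F = 2.581 kN


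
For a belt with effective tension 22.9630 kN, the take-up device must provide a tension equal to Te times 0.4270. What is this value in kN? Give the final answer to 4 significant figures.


T_tu = 22.9630 * 0.4270
T_tu = 9.805 kN


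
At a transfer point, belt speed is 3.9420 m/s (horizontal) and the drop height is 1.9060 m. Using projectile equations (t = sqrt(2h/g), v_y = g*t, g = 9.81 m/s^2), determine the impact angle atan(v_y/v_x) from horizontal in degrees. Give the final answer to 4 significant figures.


t = sqrt(2*1.9060/9.81) = 0.623364 s
v_y = 9.81 * 0.623364 = 6.1152 m/s
angle = atan(6.1152 / 3.9420) = 57.19 deg


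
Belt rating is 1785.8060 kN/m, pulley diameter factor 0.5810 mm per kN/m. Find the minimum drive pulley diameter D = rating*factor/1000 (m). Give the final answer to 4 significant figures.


D = 1785.8060 * 0.5810 / 1000
D = 1.038 m


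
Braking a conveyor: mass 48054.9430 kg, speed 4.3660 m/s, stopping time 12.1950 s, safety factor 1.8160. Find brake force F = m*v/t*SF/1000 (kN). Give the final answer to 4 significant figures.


F = 48054.9430 * 4.3660 / 12.1950 * 1.8160 / 1000
F = 31.24 kN


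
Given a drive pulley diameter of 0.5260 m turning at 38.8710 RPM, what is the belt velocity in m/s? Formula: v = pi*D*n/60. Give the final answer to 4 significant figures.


v = pi * 0.5260 * 38.8710 / 60
v = 1.071 m/s


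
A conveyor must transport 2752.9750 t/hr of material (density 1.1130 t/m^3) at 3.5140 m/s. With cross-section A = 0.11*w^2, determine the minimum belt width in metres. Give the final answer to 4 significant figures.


A_req = 2752.9750 / (3.5140 * 1.1130 * 3600) = 0.195525 m^2
w = sqrt(0.195525 / 0.11)
w = 1.333 m


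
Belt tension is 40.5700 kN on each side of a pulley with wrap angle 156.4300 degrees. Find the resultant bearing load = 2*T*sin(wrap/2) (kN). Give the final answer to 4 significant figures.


F = 2 * 40.5700 * sin(156.4300/2 deg)
F = 79.43 kN


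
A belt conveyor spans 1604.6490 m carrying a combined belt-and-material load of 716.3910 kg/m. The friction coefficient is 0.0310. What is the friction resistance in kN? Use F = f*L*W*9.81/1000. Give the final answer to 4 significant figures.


F = 0.0310 * 1604.6490 * 716.3910 * 9.81 / 1000
F = 349.6 kN


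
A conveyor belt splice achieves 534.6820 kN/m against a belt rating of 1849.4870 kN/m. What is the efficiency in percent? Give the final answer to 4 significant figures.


Eff = 534.6820 / 1849.4870 * 100
Eff = 28.91 %


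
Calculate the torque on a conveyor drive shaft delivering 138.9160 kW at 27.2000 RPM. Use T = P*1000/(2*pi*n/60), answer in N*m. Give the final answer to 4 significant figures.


omega = 2*pi*27.2000/60 = 2.84838 rad/s
T = 138.9160*1000 / 2.84838
T = 48770 N*m


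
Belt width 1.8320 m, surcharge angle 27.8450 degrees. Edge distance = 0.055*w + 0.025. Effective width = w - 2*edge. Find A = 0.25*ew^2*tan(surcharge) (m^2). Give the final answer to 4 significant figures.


edge = 0.055*1.8320 + 0.025 = 0.12576 m
ew = 1.8320 - 2*0.12576 = 1.58048 m
A = 0.25 * 1.58048^2 * tan(27.8450 deg)
A = 0.3299 m^2


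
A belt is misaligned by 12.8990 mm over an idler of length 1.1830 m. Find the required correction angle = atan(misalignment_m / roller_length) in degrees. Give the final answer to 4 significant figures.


misalign_m = 12.8990 / 1000 = 0.012899 m
angle = atan(0.012899 / 1.1830)
angle = 0.6247 deg


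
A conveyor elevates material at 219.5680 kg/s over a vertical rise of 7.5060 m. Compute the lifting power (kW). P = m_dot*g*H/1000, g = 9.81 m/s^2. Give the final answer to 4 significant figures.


P = 219.5680 * 9.81 * 7.5060 / 1000
P = 16.17 kW


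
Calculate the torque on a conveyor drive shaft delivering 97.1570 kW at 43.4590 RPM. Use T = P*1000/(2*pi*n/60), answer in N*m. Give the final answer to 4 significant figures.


omega = 2*pi*43.4590/60 = 4.55102 rad/s
T = 97.1570*1000 / 4.55102
T = 21350 N*m


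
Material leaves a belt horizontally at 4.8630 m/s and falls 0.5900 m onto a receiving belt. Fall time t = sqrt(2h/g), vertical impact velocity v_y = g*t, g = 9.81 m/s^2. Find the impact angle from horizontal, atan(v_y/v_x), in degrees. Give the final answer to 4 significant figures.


t = sqrt(2*0.5900/9.81) = 0.346822 s
v_y = 9.81 * 0.346822 = 3.40232 m/s
angle = atan(3.40232 / 4.8630) = 34.98 deg


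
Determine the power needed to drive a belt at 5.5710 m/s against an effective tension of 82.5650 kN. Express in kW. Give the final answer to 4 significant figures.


P = Te * v = 82.5650 * 5.5710
P = 460.0 kW


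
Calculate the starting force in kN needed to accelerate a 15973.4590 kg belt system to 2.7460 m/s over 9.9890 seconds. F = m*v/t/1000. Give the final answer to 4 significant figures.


F = 15973.4590 * 2.7460 / 9.9890 / 1000
F = 4.391 kN


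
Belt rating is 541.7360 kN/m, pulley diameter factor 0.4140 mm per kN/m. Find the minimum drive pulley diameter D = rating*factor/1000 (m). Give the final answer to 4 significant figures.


D = 541.7360 * 0.4140 / 1000
D = 0.2243 m


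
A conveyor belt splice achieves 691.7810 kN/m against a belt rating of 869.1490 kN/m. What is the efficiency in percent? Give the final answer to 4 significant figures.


Eff = 691.7810 / 869.1490 * 100
Eff = 79.59 %


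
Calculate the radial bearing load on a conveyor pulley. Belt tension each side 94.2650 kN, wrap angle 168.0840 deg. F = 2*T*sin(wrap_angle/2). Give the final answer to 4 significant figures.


F = 2 * 94.2650 * sin(168.0840/2 deg)
F = 187.5 kN


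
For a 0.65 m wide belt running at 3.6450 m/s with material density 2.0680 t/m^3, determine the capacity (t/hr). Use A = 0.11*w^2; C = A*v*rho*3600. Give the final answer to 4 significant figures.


A = 0.11 * 0.65^2 = 0.046475 m^2
C = 0.046475 * 3.6450 * 2.0680 * 3600
C = 1261 t/hr


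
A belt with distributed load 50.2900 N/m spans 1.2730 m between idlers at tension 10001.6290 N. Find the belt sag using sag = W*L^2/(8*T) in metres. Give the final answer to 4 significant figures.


sag = 50.2900 * 1.2730^2 / (8 * 10001.6290)
sag = 0.001019 m


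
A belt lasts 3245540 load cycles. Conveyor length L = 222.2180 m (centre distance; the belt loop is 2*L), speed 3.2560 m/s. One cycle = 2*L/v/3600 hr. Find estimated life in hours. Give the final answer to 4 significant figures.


cycle_time = 2 * 222.2180 / 3.2560 / 3600 = 0.037916 hr
life = 3245540 * 0.037916 = 123100 hours


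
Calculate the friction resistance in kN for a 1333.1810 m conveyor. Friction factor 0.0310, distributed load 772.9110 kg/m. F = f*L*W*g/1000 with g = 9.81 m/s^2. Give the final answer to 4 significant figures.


F = 0.0310 * 1333.1810 * 772.9110 * 9.81 / 1000
F = 313.4 kN


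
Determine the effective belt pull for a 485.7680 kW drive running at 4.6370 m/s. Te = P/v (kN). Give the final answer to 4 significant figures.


Te = P / v = 485.7680 / 4.6370
Te = 104.8 kN


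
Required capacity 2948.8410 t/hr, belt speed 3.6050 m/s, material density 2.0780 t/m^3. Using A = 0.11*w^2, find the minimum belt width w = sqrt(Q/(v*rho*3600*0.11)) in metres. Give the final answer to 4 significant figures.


A_req = 2948.8410 / (3.6050 * 2.0780 * 3600) = 0.109345 m^2
w = sqrt(0.109345 / 0.11)
w = 0.9970 m


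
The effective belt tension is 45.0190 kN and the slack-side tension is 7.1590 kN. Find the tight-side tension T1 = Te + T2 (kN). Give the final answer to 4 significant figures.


T1 = Te + T2 = 45.0190 + 7.1590
T1 = 52.18 kN


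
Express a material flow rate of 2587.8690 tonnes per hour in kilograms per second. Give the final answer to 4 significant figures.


m_dot = 2587.8690 * 1000 / 3600
m_dot = 718.9 kg/s


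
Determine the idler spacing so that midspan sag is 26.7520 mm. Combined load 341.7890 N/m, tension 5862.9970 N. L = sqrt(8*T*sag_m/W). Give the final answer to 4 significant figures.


sag = 26.7520/1000 = 0.026752 m
L = sqrt(8 * 5862.9970 * 0.026752 / 341.7890)
L = 1.916 m


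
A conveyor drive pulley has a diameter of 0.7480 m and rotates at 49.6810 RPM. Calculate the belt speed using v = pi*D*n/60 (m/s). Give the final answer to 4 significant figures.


v = pi * 0.7480 * 49.6810 / 60
v = 1.946 m/s


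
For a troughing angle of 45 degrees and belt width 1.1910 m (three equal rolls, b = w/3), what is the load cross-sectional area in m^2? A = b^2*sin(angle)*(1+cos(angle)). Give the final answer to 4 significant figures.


b = 1.1910/3 = 0.397 m
A = 0.397^2 * sin(45 deg) * (1 + cos(45 deg))
A = 0.1903 m^2


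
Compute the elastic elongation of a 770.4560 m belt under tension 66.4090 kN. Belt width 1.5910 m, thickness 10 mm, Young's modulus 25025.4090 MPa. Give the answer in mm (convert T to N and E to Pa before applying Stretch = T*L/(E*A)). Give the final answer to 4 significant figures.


A = 1.5910 * 0.01 = 0.01591 m^2
Stretch = 66.4090*1000 * 770.4560 / (25025.4090e6 * 0.01591) * 1000
Stretch = 128.5 mm


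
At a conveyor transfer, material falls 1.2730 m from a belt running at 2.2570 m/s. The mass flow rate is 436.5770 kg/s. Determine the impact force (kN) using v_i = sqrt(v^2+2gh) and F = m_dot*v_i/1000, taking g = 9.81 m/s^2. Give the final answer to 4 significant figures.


v_i = sqrt(2.2570^2 + 2*9.81*1.2730) = 5.48364 m/s
F = 436.5770 * 5.48364 / 1000
F = 2.394 kN


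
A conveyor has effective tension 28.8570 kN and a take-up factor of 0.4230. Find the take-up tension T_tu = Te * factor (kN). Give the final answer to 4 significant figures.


T_tu = 28.8570 * 0.4230
T_tu = 12.21 kN


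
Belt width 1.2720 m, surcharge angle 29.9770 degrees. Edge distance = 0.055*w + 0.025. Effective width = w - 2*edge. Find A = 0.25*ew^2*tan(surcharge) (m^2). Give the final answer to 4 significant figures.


edge = 0.055*1.2720 + 0.025 = 0.09496 m
ew = 1.2720 - 2*0.09496 = 1.08208 m
A = 0.25 * 1.08208^2 * tan(29.9770 deg)
A = 0.1688 m^2


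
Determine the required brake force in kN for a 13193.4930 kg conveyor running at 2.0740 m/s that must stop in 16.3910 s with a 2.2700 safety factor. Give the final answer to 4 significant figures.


F = 13193.4930 * 2.0740 / 16.3910 * 2.2700 / 1000
F = 3.790 kN


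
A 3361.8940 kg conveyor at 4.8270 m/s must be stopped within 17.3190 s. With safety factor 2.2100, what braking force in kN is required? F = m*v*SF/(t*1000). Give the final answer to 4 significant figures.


F = 3361.8940 * 4.8270 / 17.3190 * 2.2100 / 1000
F = 2.071 kN


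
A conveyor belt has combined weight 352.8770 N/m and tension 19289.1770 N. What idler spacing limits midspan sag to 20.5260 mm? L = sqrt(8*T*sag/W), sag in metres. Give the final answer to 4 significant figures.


sag = 20.5260/1000 = 0.020526 m
L = sqrt(8 * 19289.1770 * 0.020526 / 352.8770)
L = 2.996 m


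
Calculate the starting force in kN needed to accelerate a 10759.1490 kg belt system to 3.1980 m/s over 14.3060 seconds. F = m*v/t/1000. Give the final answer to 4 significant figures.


F = 10759.1490 * 3.1980 / 14.3060 / 1000
F = 2.405 kN


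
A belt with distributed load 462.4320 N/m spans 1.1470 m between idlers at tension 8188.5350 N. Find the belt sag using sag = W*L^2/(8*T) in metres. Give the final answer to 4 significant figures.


sag = 462.4320 * 1.1470^2 / (8 * 8188.5350)
sag = 0.009287 m


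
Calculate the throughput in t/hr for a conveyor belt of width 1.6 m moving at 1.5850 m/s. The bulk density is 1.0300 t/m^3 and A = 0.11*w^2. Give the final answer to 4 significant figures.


A = 0.11 * 1.6^2 = 0.2816 m^2
C = 0.2816 * 1.5850 * 1.0300 * 3600
C = 1655 t/hr


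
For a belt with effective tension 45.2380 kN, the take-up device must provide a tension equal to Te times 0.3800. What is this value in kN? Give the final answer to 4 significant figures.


T_tu = 45.2380 * 0.3800
T_tu = 17.19 kN


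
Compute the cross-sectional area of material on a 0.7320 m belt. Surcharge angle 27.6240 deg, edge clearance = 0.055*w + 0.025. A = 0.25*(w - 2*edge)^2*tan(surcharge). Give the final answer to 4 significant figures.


edge = 0.055*0.7320 + 0.025 = 0.06526 m
ew = 0.7320 - 2*0.06526 = 0.60148 m
A = 0.25 * 0.60148^2 * tan(27.6240 deg)
A = 0.04733 m^2


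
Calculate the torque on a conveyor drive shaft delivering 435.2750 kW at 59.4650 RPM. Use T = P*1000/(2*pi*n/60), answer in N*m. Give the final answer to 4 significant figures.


omega = 2*pi*59.4650/60 = 6.22716 rad/s
T = 435.2750*1000 / 6.22716
T = 69900 N*m


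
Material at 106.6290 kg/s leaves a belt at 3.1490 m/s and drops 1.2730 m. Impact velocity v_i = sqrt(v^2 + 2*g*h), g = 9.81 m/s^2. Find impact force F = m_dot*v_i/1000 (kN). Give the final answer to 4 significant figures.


v_i = sqrt(3.1490^2 + 2*9.81*1.2730) = 5.90698 m/s
F = 106.6290 * 5.90698 / 1000
F = 0.6299 kN


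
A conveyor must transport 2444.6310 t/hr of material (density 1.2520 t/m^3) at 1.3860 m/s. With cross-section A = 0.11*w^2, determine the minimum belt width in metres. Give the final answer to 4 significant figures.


A_req = 2444.6310 / (1.3860 * 1.2520 * 3600) = 0.39133 m^2
w = sqrt(0.39133 / 0.11)
w = 1.886 m


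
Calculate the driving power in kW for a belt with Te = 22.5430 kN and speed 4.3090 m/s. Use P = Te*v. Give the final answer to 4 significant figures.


P = Te * v = 22.5430 * 4.3090
P = 97.14 kW


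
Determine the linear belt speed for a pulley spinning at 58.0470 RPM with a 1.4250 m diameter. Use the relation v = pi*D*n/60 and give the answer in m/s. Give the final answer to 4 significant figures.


v = pi * 1.4250 * 58.0470 / 60
v = 4.331 m/s


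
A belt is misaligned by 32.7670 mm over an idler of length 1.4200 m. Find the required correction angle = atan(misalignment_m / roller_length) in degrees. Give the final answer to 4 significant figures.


misalign_m = 32.7670 / 1000 = 0.032767 m
angle = atan(0.032767 / 1.4200)
angle = 1.322 deg


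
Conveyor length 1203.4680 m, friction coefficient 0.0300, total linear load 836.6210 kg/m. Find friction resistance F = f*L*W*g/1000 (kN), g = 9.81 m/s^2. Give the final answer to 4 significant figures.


F = 0.0300 * 1203.4680 * 836.6210 * 9.81 / 1000
F = 296.3 kN


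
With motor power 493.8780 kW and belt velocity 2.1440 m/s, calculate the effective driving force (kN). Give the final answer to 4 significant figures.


Te = P / v = 493.8780 / 2.1440
Te = 230.4 kN


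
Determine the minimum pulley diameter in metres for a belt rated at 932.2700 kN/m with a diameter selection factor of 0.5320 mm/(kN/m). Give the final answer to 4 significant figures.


D = 932.2700 * 0.5320 / 1000
D = 0.4960 m


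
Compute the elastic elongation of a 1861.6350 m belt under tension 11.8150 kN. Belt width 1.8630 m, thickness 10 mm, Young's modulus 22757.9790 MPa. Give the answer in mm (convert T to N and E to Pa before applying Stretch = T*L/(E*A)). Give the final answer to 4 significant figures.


A = 1.8630 * 0.01 = 0.01863 m^2
Stretch = 11.8150*1000 * 1861.6350 / (22757.9790e6 * 0.01863) * 1000
Stretch = 51.88 mm


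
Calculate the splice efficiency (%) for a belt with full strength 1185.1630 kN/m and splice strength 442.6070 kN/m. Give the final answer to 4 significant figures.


Eff = 442.6070 / 1185.1630 * 100
Eff = 37.35 %


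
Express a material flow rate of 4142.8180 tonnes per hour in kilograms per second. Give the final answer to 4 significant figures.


m_dot = 4142.8180 * 1000 / 3600
m_dot = 1151 kg/s


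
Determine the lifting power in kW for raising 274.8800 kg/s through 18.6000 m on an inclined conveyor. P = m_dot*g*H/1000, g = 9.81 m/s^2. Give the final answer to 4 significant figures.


P = 274.8800 * 9.81 * 18.6000 / 1000
P = 50.16 kW


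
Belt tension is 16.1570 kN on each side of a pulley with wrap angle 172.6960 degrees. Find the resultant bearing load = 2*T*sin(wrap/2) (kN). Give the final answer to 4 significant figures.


F = 2 * 16.1570 * sin(172.6960/2 deg)
F = 32.25 kN


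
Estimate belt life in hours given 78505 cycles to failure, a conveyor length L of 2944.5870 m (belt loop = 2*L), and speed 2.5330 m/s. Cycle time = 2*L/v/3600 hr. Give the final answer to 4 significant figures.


cycle_time = 2 * 2944.5870 / 2.5330 / 3600 = 0.645828 hr
life = 78505 * 0.645828 = 50700 hours


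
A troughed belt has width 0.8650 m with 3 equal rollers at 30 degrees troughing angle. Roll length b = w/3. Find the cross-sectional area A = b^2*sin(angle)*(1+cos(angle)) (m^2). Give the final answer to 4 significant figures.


b = 0.8650/3 = 0.288333 m
A = 0.288333^2 * sin(30 deg) * (1 + cos(30 deg))
A = 0.07757 m^2


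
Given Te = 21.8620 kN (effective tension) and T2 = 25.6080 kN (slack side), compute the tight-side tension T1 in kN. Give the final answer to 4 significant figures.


T1 = Te + T2 = 21.8620 + 25.6080
T1 = 47.47 kN


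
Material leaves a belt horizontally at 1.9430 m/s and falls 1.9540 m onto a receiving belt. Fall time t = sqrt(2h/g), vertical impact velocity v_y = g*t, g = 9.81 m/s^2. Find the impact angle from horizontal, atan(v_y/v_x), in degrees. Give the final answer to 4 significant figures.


t = sqrt(2*1.9540/9.81) = 0.631165 s
v_y = 9.81 * 0.631165 = 6.19173 m/s
angle = atan(6.19173 / 1.9430) = 72.58 deg


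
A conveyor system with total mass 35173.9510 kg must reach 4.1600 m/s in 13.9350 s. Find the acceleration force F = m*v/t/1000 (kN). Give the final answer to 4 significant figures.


F = 35173.9510 * 4.1600 / 13.9350 / 1000
F = 10.50 kN


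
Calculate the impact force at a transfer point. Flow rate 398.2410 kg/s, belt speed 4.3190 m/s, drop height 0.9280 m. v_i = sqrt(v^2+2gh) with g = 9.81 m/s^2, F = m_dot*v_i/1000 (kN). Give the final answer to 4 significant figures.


v_i = sqrt(4.3190^2 + 2*9.81*0.9280) = 6.07134 m/s
F = 398.2410 * 6.07134 / 1000
F = 2.418 kN


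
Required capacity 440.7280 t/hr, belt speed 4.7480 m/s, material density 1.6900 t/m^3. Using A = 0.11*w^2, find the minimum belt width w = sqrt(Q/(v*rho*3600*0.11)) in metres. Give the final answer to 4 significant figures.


A_req = 440.7280 / (4.7480 * 1.6900 * 3600) = 0.0152571 m^2
w = sqrt(0.0152571 / 0.11)
w = 0.3724 m


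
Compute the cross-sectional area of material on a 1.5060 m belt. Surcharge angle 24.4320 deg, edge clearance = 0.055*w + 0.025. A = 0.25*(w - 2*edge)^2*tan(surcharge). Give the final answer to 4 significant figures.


edge = 0.055*1.5060 + 0.025 = 0.10783 m
ew = 1.5060 - 2*0.10783 = 1.29034 m
A = 0.25 * 1.29034^2 * tan(24.4320 deg)
A = 0.1891 m^2


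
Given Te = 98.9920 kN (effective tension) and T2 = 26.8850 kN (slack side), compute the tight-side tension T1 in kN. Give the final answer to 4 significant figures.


T1 = Te + T2 = 98.9920 + 26.8850
T1 = 125.9 kN


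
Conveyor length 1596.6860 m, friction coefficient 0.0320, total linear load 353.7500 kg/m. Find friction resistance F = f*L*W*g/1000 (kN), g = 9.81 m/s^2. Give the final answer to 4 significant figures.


F = 0.0320 * 1596.6860 * 353.7500 * 9.81 / 1000
F = 177.3 kN


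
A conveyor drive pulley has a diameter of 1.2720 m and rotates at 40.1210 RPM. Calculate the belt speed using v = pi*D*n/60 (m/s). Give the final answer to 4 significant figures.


v = pi * 1.2720 * 40.1210 / 60
v = 2.672 m/s


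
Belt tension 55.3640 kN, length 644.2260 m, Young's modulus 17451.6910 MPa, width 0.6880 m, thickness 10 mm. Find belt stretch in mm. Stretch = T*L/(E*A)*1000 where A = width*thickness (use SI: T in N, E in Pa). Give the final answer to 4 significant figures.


A = 0.6880 * 0.01 = 0.00688 m^2
Stretch = 55.3640*1000 * 644.2260 / (17451.6910e6 * 0.00688) * 1000
Stretch = 297.1 mm


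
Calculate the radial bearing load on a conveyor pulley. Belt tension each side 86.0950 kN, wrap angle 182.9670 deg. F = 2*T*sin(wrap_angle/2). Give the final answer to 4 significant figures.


F = 2 * 86.0950 * sin(182.9670/2 deg)
F = 172.1 kN


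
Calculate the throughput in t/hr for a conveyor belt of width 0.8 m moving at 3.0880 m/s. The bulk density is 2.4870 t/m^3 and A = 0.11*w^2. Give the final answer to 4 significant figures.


A = 0.11 * 0.8^2 = 0.0704 m^2
C = 0.0704 * 3.0880 * 2.4870 * 3600
C = 1946 t/hr


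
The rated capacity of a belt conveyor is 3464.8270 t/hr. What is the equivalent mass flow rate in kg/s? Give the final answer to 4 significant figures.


m_dot = 3464.8270 * 1000 / 3600
m_dot = 962.5 kg/s


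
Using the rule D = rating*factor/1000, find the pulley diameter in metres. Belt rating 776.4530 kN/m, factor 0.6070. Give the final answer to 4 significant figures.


D = 776.4530 * 0.6070 / 1000
D = 0.4713 m


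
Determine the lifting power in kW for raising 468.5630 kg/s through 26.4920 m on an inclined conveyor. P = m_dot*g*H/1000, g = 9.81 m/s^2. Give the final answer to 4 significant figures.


P = 468.5630 * 9.81 * 26.4920 / 1000
P = 121.8 kW


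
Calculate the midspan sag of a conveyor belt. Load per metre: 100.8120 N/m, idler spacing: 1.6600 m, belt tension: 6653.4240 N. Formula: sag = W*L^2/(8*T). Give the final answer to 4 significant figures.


sag = 100.8120 * 1.6600^2 / (8 * 6653.4240)
sag = 0.005219 m


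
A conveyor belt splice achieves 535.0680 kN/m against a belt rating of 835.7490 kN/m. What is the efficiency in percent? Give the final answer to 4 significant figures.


Eff = 535.0680 / 835.7490 * 100
Eff = 64.02 %


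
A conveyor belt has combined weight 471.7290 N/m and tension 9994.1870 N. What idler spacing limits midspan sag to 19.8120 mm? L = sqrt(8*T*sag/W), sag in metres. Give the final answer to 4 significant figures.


sag = 19.8120/1000 = 0.019812 m
L = sqrt(8 * 9994.1870 * 0.019812 / 471.7290)
L = 1.832 m


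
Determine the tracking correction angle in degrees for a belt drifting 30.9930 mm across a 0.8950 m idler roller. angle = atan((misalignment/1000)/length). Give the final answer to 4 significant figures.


misalign_m = 30.9930 / 1000 = 0.030993 m
angle = atan(0.030993 / 0.8950)
angle = 1.983 deg


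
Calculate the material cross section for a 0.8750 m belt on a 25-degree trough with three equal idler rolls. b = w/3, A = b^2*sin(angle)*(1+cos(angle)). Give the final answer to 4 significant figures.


b = 0.8750/3 = 0.291667 m
A = 0.291667^2 * sin(25 deg) * (1 + cos(25 deg))
A = 0.06854 m^2


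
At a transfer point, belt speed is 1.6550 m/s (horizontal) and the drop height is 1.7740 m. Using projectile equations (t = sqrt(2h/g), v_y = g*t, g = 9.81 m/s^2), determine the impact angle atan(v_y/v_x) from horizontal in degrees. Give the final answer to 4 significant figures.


t = sqrt(2*1.7740/9.81) = 0.601392 s
v_y = 9.81 * 0.601392 = 5.89966 m/s
angle = atan(5.89966 / 1.6550) = 74.33 deg


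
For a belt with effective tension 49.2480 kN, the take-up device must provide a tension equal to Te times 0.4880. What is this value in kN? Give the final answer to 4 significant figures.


T_tu = 49.2480 * 0.4880
T_tu = 24.03 kN


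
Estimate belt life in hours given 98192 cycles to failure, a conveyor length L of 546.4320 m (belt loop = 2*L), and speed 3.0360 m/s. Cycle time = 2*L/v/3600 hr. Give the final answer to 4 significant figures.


cycle_time = 2 * 546.4320 / 3.0360 / 3600 = 0.0999912 hr
life = 98192 * 0.0999912 = 9818 hours


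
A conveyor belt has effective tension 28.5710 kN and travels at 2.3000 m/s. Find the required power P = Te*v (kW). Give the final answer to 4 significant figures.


P = Te * v = 28.5710 * 2.3000
P = 65.71 kW


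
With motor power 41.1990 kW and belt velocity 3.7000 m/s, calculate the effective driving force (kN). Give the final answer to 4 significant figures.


Te = P / v = 41.1990 / 3.7000
Te = 11.13 kN


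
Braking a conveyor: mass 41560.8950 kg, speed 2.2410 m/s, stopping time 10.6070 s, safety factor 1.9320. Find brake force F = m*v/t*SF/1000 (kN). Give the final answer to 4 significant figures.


F = 41560.8950 * 2.2410 / 10.6070 * 1.9320 / 1000
F = 16.96 kN


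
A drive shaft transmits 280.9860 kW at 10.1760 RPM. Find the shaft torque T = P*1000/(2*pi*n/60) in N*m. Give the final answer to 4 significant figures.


omega = 2*pi*10.1760/60 = 1.06563 rad/s
T = 280.9860*1000 / 1.06563
T = 263700 N*m


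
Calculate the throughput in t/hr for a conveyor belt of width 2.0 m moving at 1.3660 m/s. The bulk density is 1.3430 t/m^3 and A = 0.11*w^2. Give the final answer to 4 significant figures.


A = 0.11 * 2.0^2 = 0.44 m^2
C = 0.44 * 1.3660 * 1.3430 * 3600
C = 2906 t/hr


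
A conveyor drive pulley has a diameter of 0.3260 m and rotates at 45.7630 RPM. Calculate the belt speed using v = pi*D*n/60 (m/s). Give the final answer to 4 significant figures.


v = pi * 0.3260 * 45.7630 / 60
v = 0.7811 m/s


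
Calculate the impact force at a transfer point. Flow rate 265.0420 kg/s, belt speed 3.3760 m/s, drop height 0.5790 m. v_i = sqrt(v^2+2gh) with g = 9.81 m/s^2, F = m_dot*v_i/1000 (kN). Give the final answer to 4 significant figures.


v_i = sqrt(3.3760^2 + 2*9.81*0.5790) = 4.77047 m/s
F = 265.0420 * 4.77047 / 1000
F = 1.264 kN


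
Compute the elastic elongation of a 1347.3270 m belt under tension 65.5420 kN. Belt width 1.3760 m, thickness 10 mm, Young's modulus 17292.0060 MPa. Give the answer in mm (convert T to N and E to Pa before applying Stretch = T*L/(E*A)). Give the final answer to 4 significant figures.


A = 1.3760 * 0.01 = 0.01376 m^2
Stretch = 65.5420*1000 * 1347.3270 / (17292.0060e6 * 0.01376) * 1000
Stretch = 371.1 mm


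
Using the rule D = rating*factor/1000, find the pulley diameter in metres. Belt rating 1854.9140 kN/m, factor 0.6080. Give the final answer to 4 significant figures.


D = 1854.9140 * 0.6080 / 1000
D = 1.128 m


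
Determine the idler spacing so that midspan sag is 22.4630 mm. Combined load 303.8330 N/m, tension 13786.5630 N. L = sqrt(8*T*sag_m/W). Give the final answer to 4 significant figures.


sag = 22.4630/1000 = 0.022463 m
L = sqrt(8 * 13786.5630 * 0.022463 / 303.8330)
L = 2.856 m


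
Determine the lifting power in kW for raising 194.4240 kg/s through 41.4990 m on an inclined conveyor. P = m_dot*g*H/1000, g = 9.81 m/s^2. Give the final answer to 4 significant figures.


P = 194.4240 * 9.81 * 41.4990 / 1000
P = 79.15 kW


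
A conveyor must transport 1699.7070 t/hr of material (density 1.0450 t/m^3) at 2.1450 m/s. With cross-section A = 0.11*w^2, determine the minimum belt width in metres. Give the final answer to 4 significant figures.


A_req = 1699.7070 / (2.1450 * 1.0450 * 3600) = 0.210634 m^2
w = sqrt(0.210634 / 0.11)
w = 1.384 m


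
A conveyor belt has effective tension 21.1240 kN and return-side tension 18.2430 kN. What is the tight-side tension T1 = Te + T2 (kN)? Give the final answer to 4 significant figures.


T1 = Te + T2 = 21.1240 + 18.2430
T1 = 39.37 kN


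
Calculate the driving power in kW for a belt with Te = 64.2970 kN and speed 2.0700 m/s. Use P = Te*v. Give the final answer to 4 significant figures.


P = Te * v = 64.2970 * 2.0700
P = 133.1 kW


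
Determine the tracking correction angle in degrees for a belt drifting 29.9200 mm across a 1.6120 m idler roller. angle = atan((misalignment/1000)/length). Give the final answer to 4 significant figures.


misalign_m = 29.9200 / 1000 = 0.029920 m
angle = atan(0.029920 / 1.6120)
angle = 1.063 deg


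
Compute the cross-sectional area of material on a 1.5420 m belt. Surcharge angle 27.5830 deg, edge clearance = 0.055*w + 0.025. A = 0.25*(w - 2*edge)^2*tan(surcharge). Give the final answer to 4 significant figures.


edge = 0.055*1.5420 + 0.025 = 0.10981 m
ew = 1.5420 - 2*0.10981 = 1.32238 m
A = 0.25 * 1.32238^2 * tan(27.5830 deg)
A = 0.2284 m^2


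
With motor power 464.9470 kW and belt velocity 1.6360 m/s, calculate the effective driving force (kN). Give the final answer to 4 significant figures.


Te = P / v = 464.9470 / 1.6360
Te = 284.2 kN


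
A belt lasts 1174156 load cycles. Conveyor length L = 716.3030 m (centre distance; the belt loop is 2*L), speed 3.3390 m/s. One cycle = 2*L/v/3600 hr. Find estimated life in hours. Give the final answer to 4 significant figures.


cycle_time = 2 * 716.3030 / 3.3390 / 3600 = 0.119181 hr
life = 1174156 * 0.119181 = 139900 hours


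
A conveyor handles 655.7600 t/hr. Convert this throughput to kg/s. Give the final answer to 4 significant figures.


m_dot = 655.7600 * 1000 / 3600
m_dot = 182.2 kg/s


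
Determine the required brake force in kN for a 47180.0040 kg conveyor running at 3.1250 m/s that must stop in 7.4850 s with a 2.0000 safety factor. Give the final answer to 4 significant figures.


F = 47180.0040 * 3.1250 / 7.4850 * 2.0000 / 1000
F = 39.40 kN


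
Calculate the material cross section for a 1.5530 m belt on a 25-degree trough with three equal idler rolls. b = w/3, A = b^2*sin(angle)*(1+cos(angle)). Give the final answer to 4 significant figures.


b = 1.5530/3 = 0.517667 m
A = 0.517667^2 * sin(25 deg) * (1 + cos(25 deg))
A = 0.2159 m^2
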